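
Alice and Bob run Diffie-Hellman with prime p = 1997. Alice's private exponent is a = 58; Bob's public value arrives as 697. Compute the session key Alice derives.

1788

Shared key K = 697^58 mod 1997.
697^1 ≡ 697 (mod 1997)
697^2 = (697^1)^2 ≡ 697^2 = 485809 ≡ 538 (mod 1997)
697^4 = (697^2)^2 ≡ 538^2 = 289444 ≡ 1876 (mod 1997)
697^8 = (697^4)^2 ≡ 1876^2 = 3519376 ≡ 662 (mod 1997)
697^16 = (697^8)^2 ≡ 662^2 = 438244 ≡ 901 (mod 1997)
697^32 = (697^16)^2 ≡ 901^2 = 811801 ≡ 1019 (mod 1997)
697^58 = 697^32 · 697^16 · 697^8 · 697^2 ≡ 1019 · 901 · 662 · 538 ≡ 1788 (mod 1997).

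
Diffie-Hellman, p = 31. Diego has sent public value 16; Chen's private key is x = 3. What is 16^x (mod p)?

4

Shared key K = 16^3 mod 31.
16^1 ≡ 16 (mod 31)
16^2 = (16^1)^2 ≡ 16^2 = 256 ≡ 8 (mod 31)
16^3 = 16^2 · 16^1 ≡ 8 · 16 ≡ 4 (mod 31).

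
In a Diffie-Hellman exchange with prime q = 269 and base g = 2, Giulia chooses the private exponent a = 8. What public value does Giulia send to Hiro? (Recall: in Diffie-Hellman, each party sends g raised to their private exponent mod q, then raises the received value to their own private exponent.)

Public value = 2^8 mod 269.
2^1 ≡ 2 (mod 269)
2^2 = (2^1)^2 ≡ 2^2 = 4 ≡ 4 (mod 269)
2^4 = (2^2)^2 ≡ 4^2 = 16 ≡ 16 (mod 269)
2^8 = (2^4)^2 ≡ 16^2 = 256 ≡ 256 (mod 269)

256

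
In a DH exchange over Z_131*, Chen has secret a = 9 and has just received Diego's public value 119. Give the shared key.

95

Shared key K = 119^9 mod 131.
119^1 ≡ 119 (mod 131)
119^2 = (119^1)^2 ≡ 119^2 = 14161 ≡ 13 (mod 131)
119^4 = (119^2)^2 ≡ 13^2 = 169 ≡ 38 (mod 131)
119^8 = (119^4)^2 ≡ 38^2 = 1444 ≡ 3 (mod 131)
119^9 = 119^8 · 119^1 ≡ 3 · 119 ≡ 95 (mod 131).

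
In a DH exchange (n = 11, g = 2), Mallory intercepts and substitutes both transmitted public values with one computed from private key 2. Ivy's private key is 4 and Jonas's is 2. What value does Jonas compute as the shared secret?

5

Jonas receives Mallory's public value M = 2^2 mod 11 instead of the honest one.
2^1 ≡ 2 (mod 11)
2^2 = (2^1)^2 ≡ 2^2 = 4 ≡ 4 (mod 11)
So M = 4. Jonas computes K = M^2 mod 11.
4^1 ≡ 4 (mod 11)
4^2 = (4^1)^2 ≡ 4^2 = 16 ≡ 5 (mod 11)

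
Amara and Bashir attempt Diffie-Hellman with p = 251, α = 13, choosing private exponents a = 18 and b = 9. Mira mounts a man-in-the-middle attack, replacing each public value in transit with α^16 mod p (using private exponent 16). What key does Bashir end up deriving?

Bashir receives Mira's public value M = 13^16 mod 251 instead of the honest one.
13^1 ≡ 13 (mod 251)
13^2 = (13^1)^2 ≡ 13^2 = 169 ≡ 169 (mod 251)
13^4 = (13^2)^2 ≡ 169^2 = 28561 ≡ 198 (mod 251)
13^8 = (13^4)^2 ≡ 198^2 = 39204 ≡ 48 (mod 251)
13^16 = (13^8)^2 ≡ 48^2 = 2304 ≡ 45 (mod 251)
So M = 45. Bashir computes K = M^9 mod 251.
45^1 ≡ 45 (mod 251)
45^2 = (45^1)^2 ≡ 45^2 = 2025 ≡ 17 (mod 251)
45^4 = (45^2)^2 ≡ 17^2 = 289 ≡ 38 (mod 251)
45^8 = (45^4)^2 ≡ 38^2 = 1444 ≡ 189 (mod 251)
45^9 = 45^8 · 45^1 ≡ 189 · 45 ≡ 222 (mod 251).

222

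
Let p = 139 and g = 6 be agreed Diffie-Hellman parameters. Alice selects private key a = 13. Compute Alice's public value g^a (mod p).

Public value = 6^13 (mod 139).
6^1 ≡ 6 (mod 139)
6^2 = (6^1)^2 ≡ 6^2 = 36 ≡ 36 (mod 139)
6^4 = (6^2)^2 ≡ 36^2 = 1296 ≡ 45 (mod 139)
6^8 = (6^4)^2 ≡ 45^2 = 2025 ≡ 79 (mod 139)
6^13 = 6^8 · 6^4 · 6^1 ≡ 79 · 45 · 6 ≡ 63 (mod 139).

63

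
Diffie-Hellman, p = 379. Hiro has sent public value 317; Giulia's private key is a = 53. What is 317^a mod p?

Shared key K = 317^53 mod 379.
317^1 ≡ 317 (mod 379)
317^2 = (317^1)^2 ≡ 317^2 = 100489 ≡ 54 (mod 379)
317^4 = (317^2)^2 ≡ 54^2 = 2916 ≡ 263 (mod 379)
317^8 = (317^4)^2 ≡ 263^2 = 69169 ≡ 191 (mod 379)
317^16 = (317^8)^2 ≡ 191^2 = 36481 ≡ 97 (mod 379)
317^32 = (317^16)^2 ≡ 97^2 = 9409 ≡ 313 (mod 379)
317^53 = 317^32 · 317^16 · 317^4 · 317^1 ≡ 313 · 97 · 263 · 317 ≡ 10 (mod 379).

10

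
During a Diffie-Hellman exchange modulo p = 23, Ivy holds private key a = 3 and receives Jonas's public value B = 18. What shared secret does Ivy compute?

Shared key K = 18^3 mod 23.
18^1 ≡ 18 (mod 23)
18^2 = (18^1)^2 ≡ 18^2 = 324 ≡ 2 (mod 23)
18^3 = 18^2 · 18^1 ≡ 2 · 18 ≡ 13 (mod 23).

13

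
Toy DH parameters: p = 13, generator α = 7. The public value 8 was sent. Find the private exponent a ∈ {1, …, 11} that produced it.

Try successive powers of 7 modulo 13:
7^1 ≡ 7
7^2 ≡ 10
7^3 ≡ 5
7^4 ≡ 9
7^5 ≡ 11
7^6 ≡ 12
7^7 ≡ 6
7^8 ≡ 3
7^9 ≡ 8
Found: a = 9.

9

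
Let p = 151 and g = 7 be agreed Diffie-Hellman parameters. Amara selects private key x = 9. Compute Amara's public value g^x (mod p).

65

Public value = 7^9 (mod 151).
7^1 ≡ 7 (mod 151)
7^2 = (7^1)^2 ≡ 7^2 = 49 ≡ 49 (mod 151)
7^4 = (7^2)^2 ≡ 49^2 = 2401 ≡ 136 (mod 151)
7^8 = (7^4)^2 ≡ 136^2 = 18496 ≡ 74 (mod 151)
7^9 = 7^8 · 7^1 ≡ 74 · 7 ≡ 65 (mod 151).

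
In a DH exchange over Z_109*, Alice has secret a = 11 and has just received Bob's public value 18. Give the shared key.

95

Shared key K = 18^11 mod 109.
18^1 ≡ 18 (mod 109)
18^2 = (18^1)^2 ≡ 18^2 = 324 ≡ 106 (mod 109)
18^4 = (18^2)^2 ≡ 106^2 = 11236 ≡ 9 (mod 109)
18^8 = (18^4)^2 ≡ 9^2 = 81 ≡ 81 (mod 109)
18^11 = 18^8 · 18^2 · 18^1 ≡ 81 · 106 · 18 ≡ 95 (mod 109).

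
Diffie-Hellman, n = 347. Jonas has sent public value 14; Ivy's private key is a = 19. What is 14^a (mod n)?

Shared key K = 14^19 mod 347.
14^1 ≡ 14 (mod 347)
14^2 = (14^1)^2 ≡ 14^2 = 196 ≡ 196 (mod 347)
14^4 = (14^2)^2 ≡ 196^2 = 38416 ≡ 246 (mod 347)
14^8 = (14^4)^2 ≡ 246^2 = 60516 ≡ 138 (mod 347)
14^16 = (14^8)^2 ≡ 138^2 = 19044 ≡ 306 (mod 347)
14^19 = 14^16 · 14^2 · 14^1 ≡ 306 · 196 · 14 ≡ 271 (mod 347).

271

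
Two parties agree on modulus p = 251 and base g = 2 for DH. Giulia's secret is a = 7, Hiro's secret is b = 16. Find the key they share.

80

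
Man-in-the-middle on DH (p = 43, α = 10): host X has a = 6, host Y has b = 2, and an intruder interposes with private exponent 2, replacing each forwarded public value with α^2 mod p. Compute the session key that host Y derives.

24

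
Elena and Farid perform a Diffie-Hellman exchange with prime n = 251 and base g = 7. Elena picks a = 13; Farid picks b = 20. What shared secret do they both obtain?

Elena sends A = g^a mod n = 7^13 mod 251.
7^1 ≡ 7 (mod 251)
7^2 = (7^1)^2 ≡ 7^2 = 49 ≡ 49 (mod 251)
7^4 = (7^2)^2 ≡ 49^2 = 2401 ≡ 142 (mod 251)
7^8 = (7^4)^2 ≡ 142^2 = 20164 ≡ 84 (mod 251)
7^13 = 7^8 · 7^4 · 7^1 ≡ 84 · 142 · 7 ≡ 164 (mod 251).
So A = 164. Farid then computes K = A^b mod n = 164^20 mod 251.
164^1 ≡ 164 (mod 251)
164^2 = (164^1)^2 ≡ 164^2 = 26896 ≡ 39 (mod 251)
164^4 = (164^2)^2 ≡ 39^2 = 1521 ≡ 15 (mod 251)
164^8 = (164^4)^2 ≡ 15^2 = 225 ≡ 225 (mod 251)
164^16 = (164^8)^2 ≡ 225^2 = 50625 ≡ 174 (mod 251)
164^20 = 164^16 · 164^4 ≡ 174 · 15 ≡ 100 (mod 251).

100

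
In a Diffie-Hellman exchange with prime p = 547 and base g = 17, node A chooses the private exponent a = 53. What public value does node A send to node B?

Public value = 17^53 mod 547.
17^1 ≡ 17 (mod 547)
17^2 = (17^1)^2 ≡ 17^2 = 289 ≡ 289 (mod 547)
17^4 = (17^2)^2 ≡ 289^2 = 83521 ≡ 377 (mod 547)
17^8 = (17^4)^2 ≡ 377^2 = 142129 ≡ 456 (mod 547)
17^16 = (17^8)^2 ≡ 456^2 = 207936 ≡ 76 (mod 547)
17^32 = (17^16)^2 ≡ 76^2 = 5776 ≡ 306 (mod 547)
17^53 = 17^32 · 17^16 · 17^4 · 17^1 ≡ 306 · 76 · 377 · 17 ≡ 50 (mod 547).

50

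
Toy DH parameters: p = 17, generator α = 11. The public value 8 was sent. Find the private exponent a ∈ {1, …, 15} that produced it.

Try successive powers of 11 modulo 17:
11^1 ≡ 11
11^2 ≡ 2
11^3 ≡ 5
11^4 ≡ 4
11^5 ≡ 10
11^6 ≡ 8
Found: a = 6.

6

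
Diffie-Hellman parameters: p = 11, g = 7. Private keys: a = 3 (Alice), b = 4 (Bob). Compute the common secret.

Bob sends B = g^b mod p = 7^4 mod 11.
7^1 ≡ 7 (mod 11)
7^2 = (7^1)^2 ≡ 7^2 = 49 ≡ 5 (mod 11)
7^4 = (7^2)^2 ≡ 5^2 = 25 ≡ 3 (mod 11)
So B = 3. Alice then computes K = B^a mod p = 3^3 mod 11.
3^1 ≡ 3 (mod 11)
3^2 = (3^1)^2 ≡ 3^2 = 9 ≡ 9 (mod 11)
3^3 = 3^2 · 3^1 ≡ 9 · 3 ≡ 5 (mod 11).

5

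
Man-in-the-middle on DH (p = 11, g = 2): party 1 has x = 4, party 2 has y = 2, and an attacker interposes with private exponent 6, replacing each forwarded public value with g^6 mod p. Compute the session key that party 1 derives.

5

Party 1 receives an attacker's public value M = 2^6 mod 11 instead of the honest one.
2^1 ≡ 2 (mod 11)
2^2 = (2^1)^2 ≡ 2^2 = 4 ≡ 4 (mod 11)
2^4 = (2^2)^2 ≡ 4^2 = 16 ≡ 5 (mod 11)
2^6 = 2^4 · 2^2 ≡ 5 · 4 ≡ 9 (mod 11).
So M = 9. Party 1 computes K = M^4 mod 11.
9^1 ≡ 9 (mod 11)
9^2 = (9^1)^2 ≡ 9^2 = 81 ≡ 4 (mod 11)
9^4 = (9^2)^2 ≡ 4^2 = 16 ≡ 5 (mod 11)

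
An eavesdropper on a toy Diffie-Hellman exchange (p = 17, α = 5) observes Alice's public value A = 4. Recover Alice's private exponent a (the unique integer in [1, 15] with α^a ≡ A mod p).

Try successive powers of 5 modulo 17:
5^1 ≡ 5
5^2 ≡ 8
5^3 ≡ 6
5^4 ≡ 13
5^5 ≡ 14
5^6 ≡ 2
5^7 ≡ 10
5^8 ≡ 16
5^9 ≡ 12
5^10 ≡ 9
5^11 ≡ 11
5^12 ≡ 4
Found: a = 12.

12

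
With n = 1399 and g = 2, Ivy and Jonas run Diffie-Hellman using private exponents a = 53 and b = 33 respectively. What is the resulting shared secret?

Ivy sends A = g^a mod n = 2^53 mod 1399.
2^1 ≡ 2 (mod 1399)
2^2 = (2^1)^2 ≡ 2^2 = 4 ≡ 4 (mod 1399)
2^4 = (2^2)^2 ≡ 4^2 = 16 ≡ 16 (mod 1399)
2^8 = (2^4)^2 ≡ 16^2 = 256 ≡ 256 (mod 1399)
2^16 = (2^8)^2 ≡ 256^2 = 65536 ≡ 1182 (mod 1399)
2^32 = (2^16)^2 ≡ 1182^2 = 1397124 ≡ 922 (mod 1399)
2^53 = 2^32 · 2^16 · 2^4 · 2^1 ≡ 922 · 1182 · 16 · 2 ≡ 855 (mod 1399).
So A = 855. Jonas then computes K = A^b mod n = 855^33 mod 1399.
855^1 ≡ 855 (mod 1399)
855^2 = (855^1)^2 ≡ 855^2 = 731025 ≡ 747 (mod 1399)
855^4 = (855^2)^2 ≡ 747^2 = 558009 ≡ 1207 (mod 1399)
855^8 = (855^4)^2 ≡ 1207^2 = 1456849 ≡ 490 (mod 1399)
855^16 = (855^8)^2 ≡ 490^2 = 240100 ≡ 871 (mod 1399)
855^32 = (855^16)^2 ≡ 871^2 = 758641 ≡ 383 (mod 1399)
855^33 = 855^32 · 855^1 ≡ 383 · 855 ≡ 99 (mod 1399).

99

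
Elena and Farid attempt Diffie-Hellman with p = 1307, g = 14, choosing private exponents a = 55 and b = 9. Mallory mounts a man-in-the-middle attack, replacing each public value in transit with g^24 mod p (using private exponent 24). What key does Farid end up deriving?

210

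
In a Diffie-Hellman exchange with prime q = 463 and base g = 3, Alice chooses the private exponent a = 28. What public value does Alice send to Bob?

Public value = 3^28 mod 463.
3^1 ≡ 3 (mod 463)
3^2 = (3^1)^2 ≡ 3^2 = 9 ≡ 9 (mod 463)
3^4 = (3^2)^2 ≡ 9^2 = 81 ≡ 81 (mod 463)
3^8 = (3^4)^2 ≡ 81^2 = 6561 ≡ 79 (mod 463)
3^16 = (3^8)^2 ≡ 79^2 = 6241 ≡ 222 (mod 463)
3^28 = 3^16 · 3^8 · 3^4 ≡ 222 · 79 · 81 ≡ 94 (mod 463).

94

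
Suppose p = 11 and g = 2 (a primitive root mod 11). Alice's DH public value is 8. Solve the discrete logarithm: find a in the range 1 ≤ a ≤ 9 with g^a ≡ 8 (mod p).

Try successive powers of 2 modulo 11:
2^1 ≡ 2
2^2 ≡ 4
2^3 ≡ 8
Found: a = 3.

3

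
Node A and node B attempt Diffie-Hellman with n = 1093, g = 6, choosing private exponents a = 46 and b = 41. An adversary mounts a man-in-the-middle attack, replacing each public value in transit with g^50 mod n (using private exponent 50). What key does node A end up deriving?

199

Node A receives an adversary's public value M = 6^50 mod 1093 instead of the honest one.
6^1 ≡ 6 (mod 1093)
6^2 = (6^1)^2 ≡ 6^2 = 36 ≡ 36 (mod 1093)
6^4 = (6^2)^2 ≡ 36^2 = 1296 ≡ 203 (mod 1093)
6^8 = (6^4)^2 ≡ 203^2 = 41209 ≡ 768 (mod 1093)
6^16 = (6^8)^2 ≡ 768^2 = 589824 ≡ 697 (mod 1093)
6^32 = (6^16)^2 ≡ 697^2 = 485809 ≡ 517 (mod 1093)
6^50 = 6^32 · 6^16 · 6^2 ≡ 517 · 697 · 36 ≡ 840 (mod 1093).
So M = 840. Node A computes K = M^46 mod 1093.
840^1 ≡ 840 (mod 1093)
840^2 = (840^1)^2 ≡ 840^2 = 705600 ≡ 615 (mod 1093)
840^4 = (840^2)^2 ≡ 615^2 = 378225 ≡ 47 (mod 1093)
840^8 = (840^4)^2 ≡ 47^2 = 2209 ≡ 23 (mod 1093)
840^16 = (840^8)^2 ≡ 23^2 = 529 ≡ 529 (mod 1093)
840^32 = (840^16)^2 ≡ 529^2 = 279841 ≡ 33 (mod 1093)
840^46 = 840^32 · 840^8 · 840^4 · 840^2 ≡ 33 · 23 · 47 · 615 ≡ 199 (mod 1093).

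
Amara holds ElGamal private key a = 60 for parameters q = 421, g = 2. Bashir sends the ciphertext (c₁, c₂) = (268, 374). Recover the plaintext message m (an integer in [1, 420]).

Shared mask s = c₁^a mod q = 268^60 mod 421.
268^1 ≡ 268 (mod 421)
268^2 = (268^1)^2 ≡ 268^2 = 71824 ≡ 254 (mod 421)
268^4 = (268^2)^2 ≡ 254^2 = 64516 ≡ 103 (mod 421)
268^8 = (268^4)^2 ≡ 103^2 = 10609 ≡ 84 (mod 421)
268^16 = (268^8)^2 ≡ 84^2 = 7056 ≡ 320 (mod 421)
268^32 = (268^16)^2 ≡ 320^2 = 102400 ≡ 97 (mod 421)
268^60 = 268^32 · 268^16 · 268^8 · 268^4 ≡ 97 · 320 · 84 · 103 ≡ 75 (mod 421).
So s = 75; s⁻¹ ≡ 247 (mod 421).
m = c₂ · s⁻¹ mod 421 = 374 · 247 mod 421 = 179.

179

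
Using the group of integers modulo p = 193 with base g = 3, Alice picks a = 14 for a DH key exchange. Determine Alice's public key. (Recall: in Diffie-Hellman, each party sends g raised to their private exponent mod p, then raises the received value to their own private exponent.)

43

Public value = 3^14 (mod 193).
3^1 ≡ 3 (mod 193)
3^2 = (3^1)^2 ≡ 3^2 = 9 ≡ 9 (mod 193)
3^4 = (3^2)^2 ≡ 9^2 = 81 ≡ 81 (mod 193)
3^8 = (3^4)^2 ≡ 81^2 = 6561 ≡ 192 (mod 193)
3^14 = 3^8 · 3^4 · 3^2 ≡ 192 · 81 · 9 ≡ 43 (mod 193).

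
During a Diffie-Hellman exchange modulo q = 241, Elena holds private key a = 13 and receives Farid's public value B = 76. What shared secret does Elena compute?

Shared key K = 76^13 mod 241.
76^1 ≡ 76 (mod 241)
76^2 = (76^1)^2 ≡ 76^2 = 5776 ≡ 233 (mod 241)
76^4 = (76^2)^2 ≡ 233^2 = 54289 ≡ 64 (mod 241)
76^8 = (76^4)^2 ≡ 64^2 = 4096 ≡ 240 (mod 241)
76^13 = 76^8 · 76^4 · 76^1 ≡ 240 · 64 · 76 ≡ 197 (mod 241).

197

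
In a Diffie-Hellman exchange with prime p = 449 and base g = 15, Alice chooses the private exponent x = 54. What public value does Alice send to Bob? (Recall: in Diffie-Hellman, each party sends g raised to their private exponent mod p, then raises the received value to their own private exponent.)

Public value = 15^54 (mod 449).
15^1 ≡ 15 (mod 449)
15^2 = (15^1)^2 ≡ 15^2 = 225 ≡ 225 (mod 449)
15^4 = (15^2)^2 ≡ 225^2 = 50625 ≡ 337 (mod 449)
15^8 = (15^4)^2 ≡ 337^2 = 113569 ≡ 421 (mod 449)
15^16 = (15^8)^2 ≡ 421^2 = 177241 ≡ 335 (mod 449)
15^32 = (15^16)^2 ≡ 335^2 = 112225 ≡ 424 (mod 449)
15^54 = 15^32 · 15^16 · 15^4 · 15^2 ≡ 424 · 335 · 337 · 225 ≡ 244 (mod 449).

244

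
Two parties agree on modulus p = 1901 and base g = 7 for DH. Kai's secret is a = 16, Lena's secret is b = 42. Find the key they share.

Lena sends B = g^b mod p = 7^42 mod 1901.
7^1 ≡ 7 (mod 1901)
7^2 = (7^1)^2 ≡ 7^2 = 49 ≡ 49 (mod 1901)
7^4 = (7^2)^2 ≡ 49^2 = 2401 ≡ 500 (mod 1901)
7^8 = (7^4)^2 ≡ 500^2 = 250000 ≡ 969 (mod 1901)
7^16 = (7^8)^2 ≡ 969^2 = 938961 ≡ 1768 (mod 1901)
7^32 = (7^16)^2 ≡ 1768^2 = 3125824 ≡ 580 (mod 1901)
7^42 = 7^32 · 7^8 · 7^2 ≡ 580 · 969 · 49 ≡ 1094 (mod 1901).
So B = 1094. Kai then computes K = B^a mod p = 1094^16 mod 1901.
1094^1 ≡ 1094 (mod 1901)
1094^2 = (1094^1)^2 ≡ 1094^2 = 1196836 ≡ 1107 (mod 1901)
1094^4 = (1094^2)^2 ≡ 1107^2 = 1225449 ≡ 1205 (mod 1901)
1094^8 = (1094^4)^2 ≡ 1205^2 = 1452025 ≡ 1562 (mod 1901)
1094^16 = (1094^8)^2 ≡ 1562^2 = 2439844 ≡ 861 (mod 1901)

861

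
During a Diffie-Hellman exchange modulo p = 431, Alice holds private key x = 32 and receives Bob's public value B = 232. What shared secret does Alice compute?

Shared key K = 232^32 mod 431.
232^1 ≡ 232 (mod 431)
232^2 = (232^1)^2 ≡ 232^2 = 53824 ≡ 380 (mod 431)
232^4 = (232^2)^2 ≡ 380^2 = 144400 ≡ 15 (mod 431)
232^8 = (232^4)^2 ≡ 15^2 = 225 ≡ 225 (mod 431)
232^16 = (232^8)^2 ≡ 225^2 = 50625 ≡ 198 (mod 431)
232^32 = (232^16)^2 ≡ 198^2 = 39204 ≡ 414 (mod 431)

414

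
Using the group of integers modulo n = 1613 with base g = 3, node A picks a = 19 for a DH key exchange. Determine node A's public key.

Public value = 3^19 mod 1613.
3^1 ≡ 3 (mod 1613)
3^2 = (3^1)^2 ≡ 3^2 = 9 ≡ 9 (mod 1613)
3^4 = (3^2)^2 ≡ 9^2 = 81 ≡ 81 (mod 1613)
3^8 = (3^4)^2 ≡ 81^2 = 6561 ≡ 109 (mod 1613)
3^16 = (3^8)^2 ≡ 109^2 = 11881 ≡ 590 (mod 1613)
3^19 = 3^16 · 3^2 · 3^1 ≡ 590 · 9 · 3 ≡ 1413 (mod 1613).

1413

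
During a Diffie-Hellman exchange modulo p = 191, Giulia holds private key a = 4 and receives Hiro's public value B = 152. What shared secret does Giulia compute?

Shared key K = 152^4 mod 191.
152^1 ≡ 152 (mod 191)
152^2 = (152^1)^2 ≡ 152^2 = 23104 ≡ 184 (mod 191)
152^4 = (152^2)^2 ≡ 184^2 = 33856 ≡ 49 (mod 191)

49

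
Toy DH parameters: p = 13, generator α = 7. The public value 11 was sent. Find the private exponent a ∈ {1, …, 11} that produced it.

5

Try successive powers of 7 modulo 13:
7^1 ≡ 7
7^2 ≡ 10
7^3 ≡ 5
7^4 ≡ 9
7^5 ≡ 11
Found: a = 5.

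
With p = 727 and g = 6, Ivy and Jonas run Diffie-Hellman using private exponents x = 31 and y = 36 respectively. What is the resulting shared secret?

257

Ivy sends A = g^x mod p = 6^31 mod 727.
6^1 ≡ 6 (mod 727)
6^2 = (6^1)^2 ≡ 6^2 = 36 ≡ 36 (mod 727)
6^4 = (6^2)^2 ≡ 36^2 = 1296 ≡ 569 (mod 727)
6^8 = (6^4)^2 ≡ 569^2 = 323761 ≡ 246 (mod 727)
6^16 = (6^8)^2 ≡ 246^2 = 60516 ≡ 175 (mod 727)
6^31 = 6^16 · 6^8 · 6^4 · 6^2 · 6^1 ≡ 175 · 246 · 569 · 36 · 6 ≡ 621 (mod 727).
So A = 621. Jonas then computes K = A^y mod p = 621^36 mod 727.
621^1 ≡ 621 (mod 727)
621^2 = (621^1)^2 ≡ 621^2 = 385641 ≡ 331 (mod 727)
621^4 = (621^2)^2 ≡ 331^2 = 109561 ≡ 511 (mod 727)
621^8 = (621^4)^2 ≡ 511^2 = 261121 ≡ 128 (mod 727)
621^16 = (621^8)^2 ≡ 128^2 = 16384 ≡ 390 (mod 727)
621^32 = (621^16)^2 ≡ 390^2 = 152100 ≡ 157 (mod 727)
621^36 = 621^32 · 621^4 ≡ 157 · 511 ≡ 257 (mod 727).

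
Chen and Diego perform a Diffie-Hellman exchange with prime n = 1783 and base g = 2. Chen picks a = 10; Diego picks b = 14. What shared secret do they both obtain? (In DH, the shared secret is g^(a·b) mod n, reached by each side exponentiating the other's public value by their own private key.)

226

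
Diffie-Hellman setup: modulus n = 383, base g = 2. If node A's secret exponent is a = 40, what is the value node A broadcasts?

339

Public value = 2^40 mod 383.
2^1 ≡ 2 (mod 383)
2^2 = (2^1)^2 ≡ 2^2 = 4 ≡ 4 (mod 383)
2^4 = (2^2)^2 ≡ 4^2 = 16 ≡ 16 (mod 383)
2^8 = (2^4)^2 ≡ 16^2 = 256 ≡ 256 (mod 383)
2^16 = (2^8)^2 ≡ 256^2 = 65536 ≡ 43 (mod 383)
2^32 = (2^16)^2 ≡ 43^2 = 1849 ≡ 317 (mod 383)
2^40 = 2^32 · 2^8 ≡ 317 · 256 ≡ 339 (mod 383).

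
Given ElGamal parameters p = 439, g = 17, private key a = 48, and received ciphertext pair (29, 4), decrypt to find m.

Shared mask s = c₁^a mod p = 29^48 mod 439.
29^1 ≡ 29 (mod 439)
29^2 = (29^1)^2 ≡ 29^2 = 841 ≡ 402 (mod 439)
29^4 = (29^2)^2 ≡ 402^2 = 161604 ≡ 52 (mod 439)
29^8 = (29^4)^2 ≡ 52^2 = 2704 ≡ 70 (mod 439)
29^16 = (29^8)^2 ≡ 70^2 = 4900 ≡ 71 (mod 439)
29^32 = (29^16)^2 ≡ 71^2 = 5041 ≡ 212 (mod 439)
29^48 = 29^32 · 29^16 ≡ 212 · 71 ≡ 126 (mod 439).
So s = 126; s⁻¹ ≡ 331 (mod 439).
m = c₂ · s⁻¹ mod 439 = 4 · 331 mod 439 = 7.

7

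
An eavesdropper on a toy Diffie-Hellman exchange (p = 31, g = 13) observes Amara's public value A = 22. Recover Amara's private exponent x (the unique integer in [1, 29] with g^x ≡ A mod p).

Try successive powers of 13 modulo 31:
13^1 ≡ 13
13^2 ≡ 14
13^3 ≡ 27
13^4 ≡ 10
13^5 ≡ 6
13^6 ≡ 16
13^7 ≡ 22
Found: x = 7.

7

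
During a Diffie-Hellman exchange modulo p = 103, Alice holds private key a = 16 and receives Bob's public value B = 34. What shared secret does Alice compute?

100

Shared key K = 34^16 mod 103.
34^1 ≡ 34 (mod 103)
34^2 = (34^1)^2 ≡ 34^2 = 1156 ≡ 23 (mod 103)
34^4 = (34^2)^2 ≡ 23^2 = 529 ≡ 14 (mod 103)
34^8 = (34^4)^2 ≡ 14^2 = 196 ≡ 93 (mod 103)
34^16 = (34^8)^2 ≡ 93^2 = 8649 ≡ 100 (mod 103)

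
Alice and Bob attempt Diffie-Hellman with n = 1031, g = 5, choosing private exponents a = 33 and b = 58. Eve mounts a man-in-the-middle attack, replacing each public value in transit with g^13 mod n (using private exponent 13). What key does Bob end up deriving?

357

Bob receives Eve's public value M = 5^13 mod 1031 instead of the honest one.
5^1 ≡ 5 (mod 1031)
5^2 = (5^1)^2 ≡ 5^2 = 25 ≡ 25 (mod 1031)
5^4 = (5^2)^2 ≡ 25^2 = 625 ≡ 625 (mod 1031)
5^8 = (5^4)^2 ≡ 625^2 = 390625 ≡ 907 (mod 1031)
5^13 = 5^8 · 5^4 · 5^1 ≡ 907 · 625 · 5 ≡ 156 (mod 1031).
So M = 156. Bob computes K = M^58 mod 1031.
156^1 ≡ 156 (mod 1031)
156^2 = (156^1)^2 ≡ 156^2 = 24336 ≡ 623 (mod 1031)
156^4 = (156^2)^2 ≡ 623^2 = 388129 ≡ 473 (mod 1031)
156^8 = (156^4)^2 ≡ 473^2 = 223729 ≡ 2 (mod 1031)
156^16 = (156^8)^2 ≡ 2^2 = 4 ≡ 4 (mod 1031)
156^32 = (156^16)^2 ≡ 4^2 = 16 ≡ 16 (mod 1031)
156^58 = 156^32 · 156^16 · 156^8 · 156^2 ≡ 16 · 4 · 2 · 623 ≡ 357 (mod 1031).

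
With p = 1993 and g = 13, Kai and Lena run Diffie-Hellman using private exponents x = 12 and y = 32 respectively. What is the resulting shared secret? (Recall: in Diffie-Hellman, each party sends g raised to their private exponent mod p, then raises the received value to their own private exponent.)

851

Kai sends A = g^x mod p = 13^12 mod 1993.
13^1 ≡ 13 (mod 1993)
13^2 = (13^1)^2 ≡ 13^2 = 169 ≡ 169 (mod 1993)
13^4 = (13^2)^2 ≡ 169^2 = 28561 ≡ 659 (mod 1993)
13^8 = (13^4)^2 ≡ 659^2 = 434281 ≡ 1800 (mod 1993)
13^12 = 13^8 · 13^4 ≡ 1800 · 659 ≡ 365 (mod 1993).
So A = 365. Lena then computes K = A^y mod p = 365^32 mod 1993.
365^1 ≡ 365 (mod 1993)
365^2 = (365^1)^2 ≡ 365^2 = 133225 ≡ 1687 (mod 1993)
365^4 = (365^2)^2 ≡ 1687^2 = 2845969 ≡ 1958 (mod 1993)
365^8 = (365^4)^2 ≡ 1958^2 = 3833764 ≡ 1225 (mod 1993)
365^16 = (365^8)^2 ≡ 1225^2 = 1500625 ≡ 1889 (mod 1993)
365^32 = (365^16)^2 ≡ 1889^2 = 3568321 ≡ 851 (mod 1993)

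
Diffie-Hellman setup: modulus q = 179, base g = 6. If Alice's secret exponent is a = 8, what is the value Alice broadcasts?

59

Public value = 6^8 (mod 179).
6^1 ≡ 6 (mod 179)
6^2 = (6^1)^2 ≡ 6^2 = 36 ≡ 36 (mod 179)
6^4 = (6^2)^2 ≡ 36^2 = 1296 ≡ 43 (mod 179)
6^8 = (6^4)^2 ≡ 43^2 = 1849 ≡ 59 (mod 179)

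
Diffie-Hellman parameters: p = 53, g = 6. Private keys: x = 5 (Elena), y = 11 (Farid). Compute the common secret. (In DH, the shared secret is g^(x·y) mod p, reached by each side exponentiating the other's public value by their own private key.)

Farid sends B = g^y mod p = 6^11 mod 53.
6^1 ≡ 6 (mod 53)
6^2 = (6^1)^2 ≡ 6^2 = 36 ≡ 36 (mod 53)
6^4 = (6^2)^2 ≡ 36^2 = 1296 ≡ 24 (mod 53)
6^8 = (6^4)^2 ≡ 24^2 = 576 ≡ 46 (mod 53)
6^11 = 6^8 · 6^2 · 6^1 ≡ 46 · 36 · 6 ≡ 25 (mod 53).
So B = 25. Elena then computes K = B^x mod p = 25^5 mod 53.
25^1 ≡ 25 (mod 53)
25^2 = (25^1)^2 ≡ 25^2 = 625 ≡ 42 (mod 53)
25^4 = (25^2)^2 ≡ 42^2 = 1764 ≡ 15 (mod 53)
25^5 = 25^4 · 25^1 ≡ 15 · 25 ≡ 4 (mod 53).

4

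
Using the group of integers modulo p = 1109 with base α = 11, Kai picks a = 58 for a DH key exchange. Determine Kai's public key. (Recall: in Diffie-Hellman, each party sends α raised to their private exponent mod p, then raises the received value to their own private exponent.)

464

Public value = 11^58 (mod 1109).
11^1 ≡ 11 (mod 1109)
11^2 = (11^1)^2 ≡ 11^2 = 121 ≡ 121 (mod 1109)
11^4 = (11^2)^2 ≡ 121^2 = 14641 ≡ 224 (mod 1109)
11^8 = (11^4)^2 ≡ 224^2 = 50176 ≡ 271 (mod 1109)
11^16 = (11^8)^2 ≡ 271^2 = 73441 ≡ 247 (mod 1109)
11^32 = (11^16)^2 ≡ 247^2 = 61009 ≡ 14 (mod 1109)
11^58 = 11^32 · 11^16 · 11^8 · 11^2 ≡ 14 · 247 · 271 · 121 ≡ 464 (mod 1109).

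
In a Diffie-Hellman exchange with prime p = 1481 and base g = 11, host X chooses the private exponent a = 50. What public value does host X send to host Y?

1398

Public value = 11^50 (mod 1481).
11^1 ≡ 11 (mod 1481)
11^2 = (11^1)^2 ≡ 11^2 = 121 ≡ 121 (mod 1481)
11^4 = (11^2)^2 ≡ 121^2 = 14641 ≡ 1312 (mod 1481)
11^8 = (11^4)^2 ≡ 1312^2 = 1721344 ≡ 422 (mod 1481)
11^16 = (11^8)^2 ≡ 422^2 = 178084 ≡ 364 (mod 1481)
11^32 = (11^16)^2 ≡ 364^2 = 132496 ≡ 687 (mod 1481)
11^50 = 11^32 · 11^16 · 11^2 ≡ 687 · 364 · 121 ≡ 1398 (mod 1481).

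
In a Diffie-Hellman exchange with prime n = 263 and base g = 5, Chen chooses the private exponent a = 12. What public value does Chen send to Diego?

92

Public value = 5^{12} \pmod{263}.
5^1 ≡ 5 (mod 263)
5^2 = (5^1)^2 ≡ 5^2 = 25 ≡ 25 (mod 263)
5^4 = (5^2)^2 ≡ 25^2 = 625 ≡ 99 (mod 263)
5^8 = (5^4)^2 ≡ 99^2 = 9801 ≡ 70 (mod 263)
5^12 = 5^8 · 5^4 ≡ 70 · 99 ≡ 92 (mod 263).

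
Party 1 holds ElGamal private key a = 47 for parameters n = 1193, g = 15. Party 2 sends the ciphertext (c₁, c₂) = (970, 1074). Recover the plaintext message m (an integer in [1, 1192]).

396

Shared mask s = c₁^a mod n = 970^47 mod 1193.
970^1 ≡ 970 (mod 1193)
970^2 = (970^1)^2 ≡ 970^2 = 940900 ≡ 816 (mod 1193)
970^4 = (970^2)^2 ≡ 816^2 = 665856 ≡ 162 (mod 1193)
970^8 = (970^4)^2 ≡ 162^2 = 26244 ≡ 1191 (mod 1193)
970^16 = (970^8)^2 ≡ 1191^2 = 1418481 ≡ 4 (mod 1193)
970^32 = (970^16)^2 ≡ 4^2 = 16 ≡ 16 (mod 1193)
970^47 = 970^32 · 970^8 · 970^4 · 970^2 · 970^1 ≡ 16 · 1191 · 162 · 816 · 970 ≡ 310 (mod 1193).
So s = 310; s⁻¹ ≡ 127 (mod 1193).
m = c₂ · s⁻¹ mod 1193 = 1074 · 127 mod 1193 = 396.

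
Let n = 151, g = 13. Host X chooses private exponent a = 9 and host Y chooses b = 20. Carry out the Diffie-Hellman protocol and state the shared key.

Host Y sends B = g^b mod n = 13^20 mod 151.
13^1 ≡ 13 (mod 151)
13^2 = (13^1)^2 ≡ 13^2 = 169 ≡ 18 (mod 151)
13^4 = (13^2)^2 ≡ 18^2 = 324 ≡ 22 (mod 151)
13^8 = (13^4)^2 ≡ 22^2 = 484 ≡ 31 (mod 151)
13^16 = (13^8)^2 ≡ 31^2 = 961 ≡ 55 (mod 151)
13^20 = 13^16 · 13^4 ≡ 55 · 22 ≡ 2 (mod 151).
So B = 2. Host X then computes K = B^a mod n = 2^9 mod 151.
2^1 ≡ 2 (mod 151)
2^2 = (2^1)^2 ≡ 2^2 = 4 ≡ 4 (mod 151)
2^4 = (2^2)^2 ≡ 4^2 = 16 ≡ 16 (mod 151)
2^8 = (2^4)^2 ≡ 16^2 = 256 ≡ 105 (mod 151)
2^9 = 2^8 · 2^1 ≡ 105 · 2 ≡ 59 (mod 151).

59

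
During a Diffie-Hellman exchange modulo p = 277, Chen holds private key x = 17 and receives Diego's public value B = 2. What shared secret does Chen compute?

51

Shared key K = 2^17 mod 277.
2^1 ≡ 2 (mod 277)
2^2 = (2^1)^2 ≡ 2^2 = 4 ≡ 4 (mod 277)
2^4 = (2^2)^2 ≡ 4^2 = 16 ≡ 16 (mod 277)
2^8 = (2^4)^2 ≡ 16^2 = 256 ≡ 256 (mod 277)
2^16 = (2^8)^2 ≡ 256^2 = 65536 ≡ 164 (mod 277)
2^17 = 2^16 · 2^1 ≡ 164 · 2 ≡ 51 (mod 277).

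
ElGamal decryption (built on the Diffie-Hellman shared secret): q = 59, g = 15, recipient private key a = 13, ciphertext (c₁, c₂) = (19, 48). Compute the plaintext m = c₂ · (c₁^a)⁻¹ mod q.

35

Shared mask s = c₁^a mod q = 19^13 mod 59.
19^1 ≡ 19 (mod 59)
19^2 = (19^1)^2 ≡ 19^2 = 361 ≡ 7 (mod 59)
19^4 = (19^2)^2 ≡ 7^2 = 49 ≡ 49 (mod 59)
19^8 = (19^4)^2 ≡ 49^2 = 2401 ≡ 41 (mod 59)
19^13 = 19^8 · 19^4 · 19^1 ≡ 41 · 49 · 19 ≡ 57 (mod 59).
So s = 57; s⁻¹ ≡ 29 (mod 59).
m = c₂ · s⁻¹ mod 59 = 48 · 29 mod 59 = 35.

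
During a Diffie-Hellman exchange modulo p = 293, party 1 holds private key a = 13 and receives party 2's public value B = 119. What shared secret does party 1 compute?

Shared key K = 119^13 mod 293.
119^1 ≡ 119 (mod 293)
119^2 = (119^1)^2 ≡ 119^2 = 14161 ≡ 97 (mod 293)
119^4 = (119^2)^2 ≡ 97^2 = 9409 ≡ 33 (mod 293)
119^8 = (119^4)^2 ≡ 33^2 = 1089 ≡ 210 (mod 293)
119^13 = 119^8 · 119^4 · 119^1 ≡ 210 · 33 · 119 ≡ 168 (mod 293).

168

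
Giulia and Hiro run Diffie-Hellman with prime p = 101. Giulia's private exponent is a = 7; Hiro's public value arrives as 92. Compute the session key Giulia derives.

Shared key K = 92^7 mod 101.
92^1 ≡ 92 (mod 101)
92^2 = (92^1)^2 ≡ 92^2 = 8464 ≡ 81 (mod 101)
92^4 = (92^2)^2 ≡ 81^2 = 6561 ≡ 97 (mod 101)
92^7 = 92^4 · 92^2 · 92^1 ≡ 97 · 81 · 92 ≡ 88 (mod 101).

88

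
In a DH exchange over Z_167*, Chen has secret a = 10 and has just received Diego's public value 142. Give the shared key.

154

Shared key K = 142^10 mod 167.
142^1 ≡ 142 (mod 167)
142^2 = (142^1)^2 ≡ 142^2 = 20164 ≡ 124 (mod 167)
142^4 = (142^2)^2 ≡ 124^2 = 15376 ≡ 12 (mod 167)
142^8 = (142^4)^2 ≡ 12^2 = 144 ≡ 144 (mod 167)
142^10 = 142^8 · 142^2 ≡ 144 · 124 ≡ 154 (mod 167).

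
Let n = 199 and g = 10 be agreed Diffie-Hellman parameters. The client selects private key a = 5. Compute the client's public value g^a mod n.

102

Public value = 10^5 mod 199.
10^1 ≡ 10 (mod 199)
10^2 = (10^1)^2 ≡ 10^2 = 100 ≡ 100 (mod 199)
10^4 = (10^2)^2 ≡ 100^2 = 10000 ≡ 50 (mod 199)
10^5 = 10^4 · 10^1 ≡ 50 · 10 ≡ 102 (mod 199).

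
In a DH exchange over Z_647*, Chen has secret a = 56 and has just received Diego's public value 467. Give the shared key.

214

Shared key K = 467^56 mod 647.
467^1 ≡ 467 (mod 647)
467^2 = (467^1)^2 ≡ 467^2 = 218089 ≡ 50 (mod 647)
467^4 = (467^2)^2 ≡ 50^2 = 2500 ≡ 559 (mod 647)
467^8 = (467^4)^2 ≡ 559^2 = 312481 ≡ 627 (mod 647)
467^16 = (467^8)^2 ≡ 627^2 = 393129 ≡ 400 (mod 647)
467^32 = (467^16)^2 ≡ 400^2 = 160000 ≡ 191 (mod 647)
467^56 = 467^32 · 467^16 · 467^8 ≡ 191 · 400 · 627 ≡ 214 (mod 647).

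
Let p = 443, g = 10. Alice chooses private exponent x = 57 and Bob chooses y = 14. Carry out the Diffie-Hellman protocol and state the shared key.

Bob sends B = g^y mod p = 10^14 mod 443.
10^1 ≡ 10 (mod 443)
10^2 = (10^1)^2 ≡ 10^2 = 100 ≡ 100 (mod 443)
10^4 = (10^2)^2 ≡ 100^2 = 10000 ≡ 254 (mod 443)
10^8 = (10^4)^2 ≡ 254^2 = 64516 ≡ 281 (mod 443)
10^14 = 10^8 · 10^4 · 10^2 ≡ 281 · 254 · 100 ≡ 227 (mod 443).
So B = 227. Alice then computes K = B^x mod p = 227^57 mod 443.
227^1 ≡ 227 (mod 443)
227^2 = (227^1)^2 ≡ 227^2 = 51529 ≡ 141 (mod 443)
227^4 = (227^2)^2 ≡ 141^2 = 19881 ≡ 389 (mod 443)
227^8 = (227^4)^2 ≡ 389^2 = 151321 ≡ 258 (mod 443)
227^16 = (227^8)^2 ≡ 258^2 = 66564 ≡ 114 (mod 443)
227^32 = (227^16)^2 ≡ 114^2 = 12996 ≡ 149 (mod 443)
227^57 = 227^32 · 227^16 · 227^8 · 227^1 ≡ 149 · 114 · 258 · 227 ≡ 390 (mod 443).

390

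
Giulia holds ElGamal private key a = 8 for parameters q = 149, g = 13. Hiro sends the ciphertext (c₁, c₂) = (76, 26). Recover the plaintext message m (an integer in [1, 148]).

Shared mask s = c₁^a mod q = 76^8 mod 149.
76^1 ≡ 76 (mod 149)
76^2 = (76^1)^2 ≡ 76^2 = 5776 ≡ 114 (mod 149)
76^4 = (76^2)^2 ≡ 114^2 = 12996 ≡ 33 (mod 149)
76^8 = (76^4)^2 ≡ 33^2 = 1089 ≡ 46 (mod 149)
So s = 46; s⁻¹ ≡ 81 (mod 149).
m = c₂ · s⁻¹ mod 149 = 26 · 81 mod 149 = 20.

20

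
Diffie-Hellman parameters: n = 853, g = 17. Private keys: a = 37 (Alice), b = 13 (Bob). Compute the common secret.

Alice sends A = g^a mod n = 17^37 mod 853.
17^1 ≡ 17 (mod 853)
17^2 = (17^1)^2 ≡ 17^2 = 289 ≡ 289 (mod 853)
17^4 = (17^2)^2 ≡ 289^2 = 83521 ≡ 780 (mod 853)
17^8 = (17^4)^2 ≡ 780^2 = 608400 ≡ 211 (mod 853)
17^16 = (17^8)^2 ≡ 211^2 = 44521 ≡ 165 (mod 853)
17^32 = (17^16)^2 ≡ 165^2 = 27225 ≡ 782 (mod 853)
17^37 = 17^32 · 17^4 · 17^1 ≡ 782 · 780 · 17 ≡ 252 (mod 853).
So A = 252. Bob then computes K = A^b mod n = 252^13 mod 853.
252^1 ≡ 252 (mod 853)
252^2 = (252^1)^2 ≡ 252^2 = 63504 ≡ 382 (mod 853)
252^4 = (252^2)^2 ≡ 382^2 = 145924 ≡ 61 (mod 853)
252^8 = (252^4)^2 ≡ 61^2 = 3721 ≡ 309 (mod 853)
252^13 = 252^8 · 252^4 · 252^1 ≡ 309 · 61 · 252 ≡ 444 (mod 853).

444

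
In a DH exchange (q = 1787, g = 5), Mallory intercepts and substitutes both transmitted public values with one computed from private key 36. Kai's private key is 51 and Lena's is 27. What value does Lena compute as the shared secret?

442

Lena receives Mallory's public value M = 5^36 mod 1787 instead of the honest one.
5^1 ≡ 5 (mod 1787)
5^2 = (5^1)^2 ≡ 5^2 = 25 ≡ 25 (mod 1787)
5^4 = (5^2)^2 ≡ 25^2 = 625 ≡ 625 (mod 1787)
5^8 = (5^4)^2 ≡ 625^2 = 390625 ≡ 1059 (mod 1787)
5^16 = (5^8)^2 ≡ 1059^2 = 1121481 ≡ 1032 (mod 1787)
5^32 = (5^16)^2 ≡ 1032^2 = 1065024 ≡ 1759 (mod 1787)
5^36 = 5^32 · 5^4 ≡ 1759 · 625 ≡ 370 (mod 1787).
So M = 370. Lena computes K = M^27 mod 1787.
370^1 ≡ 370 (mod 1787)
370^2 = (370^1)^2 ≡ 370^2 = 136900 ≡ 1088 (mod 1787)
370^4 = (370^2)^2 ≡ 1088^2 = 1183744 ≡ 750 (mod 1787)
370^8 = (370^4)^2 ≡ 750^2 = 562500 ≡ 1382 (mod 1787)
370^16 = (370^8)^2 ≡ 1382^2 = 1909924 ≡ 1408 (mod 1787)
370^27 = 370^16 · 370^8 · 370^2 · 370^1 ≡ 1408 · 1382 · 1088 · 370 ≡ 442 (mod 1787).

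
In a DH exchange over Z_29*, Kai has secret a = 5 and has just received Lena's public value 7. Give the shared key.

16

Shared key K = 7^5 mod 29.
7^1 ≡ 7 (mod 29)
7^2 = (7^1)^2 ≡ 7^2 = 49 ≡ 20 (mod 29)
7^4 = (7^2)^2 ≡ 20^2 = 400 ≡ 23 (mod 29)
7^5 = 7^4 · 7^1 ≡ 23 · 7 ≡ 16 (mod 29).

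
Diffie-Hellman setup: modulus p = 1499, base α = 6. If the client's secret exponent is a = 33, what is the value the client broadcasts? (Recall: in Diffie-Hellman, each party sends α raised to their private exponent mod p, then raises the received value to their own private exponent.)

Public value = 6^33 mod 1499.
6^1 ≡ 6 (mod 1499)
6^2 = (6^1)^2 ≡ 6^2 = 36 ≡ 36 (mod 1499)
6^4 = (6^2)^2 ≡ 36^2 = 1296 ≡ 1296 (mod 1499)
6^8 = (6^4)^2 ≡ 1296^2 = 1679616 ≡ 736 (mod 1499)
6^16 = (6^8)^2 ≡ 736^2 = 541696 ≡ 557 (mod 1499)
6^32 = (6^16)^2 ≡ 557^2 = 310249 ≡ 1455 (mod 1499)
6^33 = 6^32 · 6^1 ≡ 1455 · 6 ≡ 1235 (mod 1499).

1235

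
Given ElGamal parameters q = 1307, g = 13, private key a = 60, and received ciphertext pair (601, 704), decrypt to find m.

749

Shared mask s = c₁^a mod q = 601^60 mod 1307.
601^1 ≡ 601 (mod 1307)
601^2 = (601^1)^2 ≡ 601^2 = 361201 ≡ 469 (mod 1307)
601^4 = (601^2)^2 ≡ 469^2 = 219961 ≡ 385 (mod 1307)
601^8 = (601^4)^2 ≡ 385^2 = 148225 ≡ 534 (mod 1307)
601^16 = (601^8)^2 ≡ 534^2 = 285156 ≡ 230 (mod 1307)
601^32 = (601^16)^2 ≡ 230^2 = 52900 ≡ 620 (mod 1307)
601^60 = 601^32 · 601^16 · 601^8 · 601^4 ≡ 620 · 230 · 534 · 385 ≡ 1287 (mod 1307).
So s = 1287; s⁻¹ ≡ 196 (mod 1307).
m = c₂ · s⁻¹ mod 1307 = 704 · 196 mod 1307 = 749.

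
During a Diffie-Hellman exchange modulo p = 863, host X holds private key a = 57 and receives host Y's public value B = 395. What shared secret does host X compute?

289

Shared key K = 395^57 mod 863.
395^1 ≡ 395 (mod 863)
395^2 = (395^1)^2 ≡ 395^2 = 156025 ≡ 685 (mod 863)
395^4 = (395^2)^2 ≡ 685^2 = 469225 ≡ 616 (mod 863)
395^8 = (395^4)^2 ≡ 616^2 = 379456 ≡ 599 (mod 863)
395^16 = (395^8)^2 ≡ 599^2 = 358801 ≡ 656 (mod 863)
395^32 = (395^16)^2 ≡ 656^2 = 430336 ≡ 562 (mod 863)
395^57 = 395^32 · 395^16 · 395^8 · 395^1 ≡ 562 · 656 · 599 · 395 ≡ 289 (mod 863).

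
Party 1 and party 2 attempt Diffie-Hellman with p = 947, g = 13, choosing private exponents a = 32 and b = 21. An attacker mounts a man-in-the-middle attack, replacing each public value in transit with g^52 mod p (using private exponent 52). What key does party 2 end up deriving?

419

Party 2 receives an attacker's public value M = 13^52 mod 947 instead of the honest one.
13^1 ≡ 13 (mod 947)
13^2 = (13^1)^2 ≡ 13^2 = 169 ≡ 169 (mod 947)
13^4 = (13^2)^2 ≡ 169^2 = 28561 ≡ 151 (mod 947)
13^8 = (13^4)^2 ≡ 151^2 = 22801 ≡ 73 (mod 947)
13^16 = (13^8)^2 ≡ 73^2 = 5329 ≡ 594 (mod 947)
13^32 = (13^16)^2 ≡ 594^2 = 352836 ≡ 552 (mod 947)
13^52 = 13^32 · 13^16 · 13^4 ≡ 552 · 594 · 151 ≡ 34 (mod 947).
So M = 34. Party 2 computes K = M^21 mod 947.
34^1 ≡ 34 (mod 947)
34^2 = (34^1)^2 ≡ 34^2 = 1156 ≡ 209 (mod 947)
34^4 = (34^2)^2 ≡ 209^2 = 43681 ≡ 119 (mod 947)
34^8 = (34^4)^2 ≡ 119^2 = 14161 ≡ 903 (mod 947)
34^16 = (34^8)^2 ≡ 903^2 = 815409 ≡ 42 (mod 947)
34^21 = 34^16 · 34^4 · 34^1 ≡ 42 · 119 · 34 ≡ 419 (mod 947).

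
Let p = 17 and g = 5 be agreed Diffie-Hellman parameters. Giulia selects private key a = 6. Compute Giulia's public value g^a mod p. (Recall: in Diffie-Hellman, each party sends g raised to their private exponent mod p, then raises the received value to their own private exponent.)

Public value = 5^6 mod 17.
5^1 ≡ 5 (mod 17)
5^2 = (5^1)^2 ≡ 5^2 = 25 ≡ 8 (mod 17)
5^4 = (5^2)^2 ≡ 8^2 = 64 ≡ 13 (mod 17)
5^6 = 5^4 · 5^2 ≡ 13 · 8 ≡ 2 (mod 17).

2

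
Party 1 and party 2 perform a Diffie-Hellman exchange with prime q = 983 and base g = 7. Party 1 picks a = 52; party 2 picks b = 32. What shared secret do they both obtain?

Party 2 sends B = g^b mod q = 7^32 mod 983.
7^1 ≡ 7 (mod 983)
7^2 = (7^1)^2 ≡ 7^2 = 49 ≡ 49 (mod 983)
7^4 = (7^2)^2 ≡ 49^2 = 2401 ≡ 435 (mod 983)
7^8 = (7^4)^2 ≡ 435^2 = 189225 ≡ 489 (mod 983)
7^16 = (7^8)^2 ≡ 489^2 = 239121 ≡ 252 (mod 983)
7^32 = (7^16)^2 ≡ 252^2 = 63504 ≡ 592 (mod 983)
So B = 592. Party 1 then computes K = B^a mod q = 592^52 mod 983.
592^1 ≡ 592 (mod 983)
592^2 = (592^1)^2 ≡ 592^2 = 350464 ≡ 516 (mod 983)
592^4 = (592^2)^2 ≡ 516^2 = 266256 ≡ 846 (mod 983)
592^8 = (592^4)^2 ≡ 846^2 = 715716 ≡ 92 (mod 983)
592^16 = (592^8)^2 ≡ 92^2 = 8464 ≡ 600 (mod 983)
592^32 = (592^16)^2 ≡ 600^2 = 360000 ≡ 222 (mod 983)
592^52 = 592^32 · 592^16 · 592^4 ≡ 222 · 600 · 846 ≡ 12 (mod 983).

12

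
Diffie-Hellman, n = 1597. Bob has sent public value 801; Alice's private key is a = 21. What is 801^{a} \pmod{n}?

Shared key K = 801^21 mod 1597.
801^1 ≡ 801 (mod 1597)
801^2 = (801^1)^2 ≡ 801^2 = 641601 ≡ 1204 (mod 1597)
801^4 = (801^2)^2 ≡ 1204^2 = 1449616 ≡ 1137 (mod 1597)
801^8 = (801^4)^2 ≡ 1137^2 = 1292769 ≡ 796 (mod 1597)
801^16 = (801^8)^2 ≡ 796^2 = 633616 ≡ 1204 (mod 1597)
801^21 = 801^16 · 801^4 · 801^1 ≡ 1204 · 1137 · 801 ≡ 1596 (mod 1597).

1596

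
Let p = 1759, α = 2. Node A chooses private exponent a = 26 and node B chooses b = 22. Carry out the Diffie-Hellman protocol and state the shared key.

Node B sends B = α^b mod p = 2^22 mod 1759.
2^1 ≡ 2 (mod 1759)
2^2 = (2^1)^2 ≡ 2^2 = 4 ≡ 4 (mod 1759)
2^4 = (2^2)^2 ≡ 4^2 = 16 ≡ 16 (mod 1759)
2^8 = (2^4)^2 ≡ 16^2 = 256 ≡ 256 (mod 1759)
2^16 = (2^8)^2 ≡ 256^2 = 65536 ≡ 453 (mod 1759)
2^22 = 2^16 · 2^4 · 2^2 ≡ 453 · 16 · 4 ≡ 848 (mod 1759).
So B = 848. Node A then computes K = B^a mod p = 848^26 mod 1759.
848^1 ≡ 848 (mod 1759)
848^2 = (848^1)^2 ≡ 848^2 = 719104 ≡ 1432 (mod 1759)
848^4 = (848^2)^2 ≡ 1432^2 = 2050624 ≡ 1389 (mod 1759)
848^8 = (848^4)^2 ≡ 1389^2 = 1929321 ≡ 1457 (mod 1759)
848^16 = (848^8)^2 ≡ 1457^2 = 2122849 ≡ 1495 (mod 1759)
848^26 = 848^16 · 848^8 · 848^2 ≡ 1495 · 1457 · 1432 ≡ 842 (mod 1759).

842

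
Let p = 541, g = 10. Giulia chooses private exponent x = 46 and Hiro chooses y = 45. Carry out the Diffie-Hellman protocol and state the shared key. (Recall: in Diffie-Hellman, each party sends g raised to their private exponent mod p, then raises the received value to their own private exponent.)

130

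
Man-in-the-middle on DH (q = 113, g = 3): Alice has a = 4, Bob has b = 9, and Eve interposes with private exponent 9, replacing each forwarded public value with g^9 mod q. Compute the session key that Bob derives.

Bob receives Eve's public value M = 3^9 mod 113 instead of the honest one.
3^1 ≡ 3 (mod 113)
3^2 = (3^1)^2 ≡ 3^2 = 9 ≡ 9 (mod 113)
3^4 = (3^2)^2 ≡ 9^2 = 81 ≡ 81 (mod 113)
3^8 = (3^4)^2 ≡ 81^2 = 6561 ≡ 7 (mod 113)
3^9 = 3^8 · 3^1 ≡ 7 · 3 ≡ 21 (mod 113).
So M = 21. Bob computes K = M^9 mod 113.
21^1 ≡ 21 (mod 113)
21^2 = (21^1)^2 ≡ 21^2 = 441 ≡ 102 (mod 113)
21^4 = (21^2)^2 ≡ 102^2 = 10404 ≡ 8 (mod 113)
21^8 = (21^4)^2 ≡ 8^2 = 64 ≡ 64 (mod 113)
21^9 = 21^8 · 21^1 ≡ 64 · 21 ≡ 101 (mod 113).

101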